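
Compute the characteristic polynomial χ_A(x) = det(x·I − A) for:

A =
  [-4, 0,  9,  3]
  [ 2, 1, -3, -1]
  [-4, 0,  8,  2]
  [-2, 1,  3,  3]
x^4 - 8*x^3 + 24*x^2 - 32*x + 16

Expanding det(x·I − A) (e.g. by cofactor expansion or by noting that A is similar to its Jordan form J, which has the same characteristic polynomial as A) gives
  χ_A(x) = x^4 - 8*x^3 + 24*x^2 - 32*x + 16
which factors as (x - 2)^4. The eigenvalues (with algebraic multiplicities) are λ = 2 with multiplicity 4.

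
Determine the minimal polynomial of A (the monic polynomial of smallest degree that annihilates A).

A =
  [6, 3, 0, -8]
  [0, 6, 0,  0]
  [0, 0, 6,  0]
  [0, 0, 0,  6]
x^2 - 12*x + 36

The characteristic polynomial is χ_A(x) = (x - 6)^4, so the eigenvalues are known. The minimal polynomial is
  m_A(x) = Π_λ (x − λ)^{k_λ}
where k_λ is the size of the *largest* Jordan block for λ (equivalently, the smallest k with (A − λI)^k v = 0 for every generalised eigenvector v of λ).

  λ = 6: largest Jordan block has size 2, contributing (x − 6)^2

So m_A(x) = (x - 6)^2 = x^2 - 12*x + 36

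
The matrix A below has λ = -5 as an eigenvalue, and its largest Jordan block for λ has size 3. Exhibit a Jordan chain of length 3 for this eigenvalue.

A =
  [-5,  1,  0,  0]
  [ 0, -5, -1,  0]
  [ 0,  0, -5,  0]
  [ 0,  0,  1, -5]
A Jordan chain for λ = -5 of length 3:
v_1 = (-1, 0, 0, 0)ᵀ
v_2 = (0, -1, 0, 1)ᵀ
v_3 = (0, 0, 1, 0)ᵀ

Let N = A − (-5)·I. We want v_3 with N^3 v_3 = 0 but N^2 v_3 ≠ 0; then v_{j-1} := N · v_j for j = 3, …, 2.

Pick v_3 = (0, 0, 1, 0)ᵀ.
Then v_2 = N · v_3 = (0, -1, 0, 1)ᵀ.
Then v_1 = N · v_2 = (-1, 0, 0, 0)ᵀ.

Sanity check: (A − (-5)·I) v_1 = (0, 0, 0, 0)ᵀ = 0. ✓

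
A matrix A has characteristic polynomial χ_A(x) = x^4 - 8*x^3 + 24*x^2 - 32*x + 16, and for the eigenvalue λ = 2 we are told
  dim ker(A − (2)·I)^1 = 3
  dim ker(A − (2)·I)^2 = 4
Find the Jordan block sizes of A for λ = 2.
Block sizes for λ = 2: [2, 1, 1]

From the dimensions of kernels of powers, the number of Jordan blocks of size at least j is d_j − d_{j−1} where d_j = dim ker(N^j) (with d_0 = 0). Computing the differences gives [3, 1].
The number of blocks of size exactly k is (#blocks of size ≥ k) − (#blocks of size ≥ k + 1), so the partition is: 2 block(s) of size 1, 1 block(s) of size 2.
In nonincreasing order the block sizes are [2, 1, 1].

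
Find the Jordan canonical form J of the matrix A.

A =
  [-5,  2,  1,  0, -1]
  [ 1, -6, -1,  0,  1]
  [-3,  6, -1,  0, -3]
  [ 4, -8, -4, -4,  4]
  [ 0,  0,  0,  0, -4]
J_2(-4) ⊕ J_1(-4) ⊕ J_1(-4) ⊕ J_1(-4)

The characteristic polynomial is
  det(x·I − A) = x^5 + 20*x^4 + 160*x^3 + 640*x^2 + 1280*x + 1024 = (x + 4)^5

Eigenvalues and multiplicities (the geometric multiplicity of λ is n − rank(A − λI), which equals the number of Jordan blocks for λ):
  λ = -4: algebraic multiplicity = 5, geometric multiplicity = 4

Determining the block sizes for each eigenvalue:
  λ = -4: 4 blocks summing to 5 forces exactly one block of size 2 and the rest size 1 → block sizes [2, 1, 1, 1]

Assembling the blocks gives a Jordan form
J =
  [-4,  1,  0,  0,  0]
  [ 0, -4,  0,  0,  0]
  [ 0,  0, -4,  0,  0]
  [ 0,  0,  0, -4,  0]
  [ 0,  0,  0,  0, -4]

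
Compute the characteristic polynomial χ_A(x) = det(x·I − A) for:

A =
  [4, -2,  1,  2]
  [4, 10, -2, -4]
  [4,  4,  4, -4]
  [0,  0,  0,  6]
x^4 - 24*x^3 + 216*x^2 - 864*x + 1296

Expanding det(x·I − A) (e.g. by cofactor expansion or by noting that A is similar to its Jordan form J, which has the same characteristic polynomial as A) gives
  χ_A(x) = x^4 - 24*x^3 + 216*x^2 - 864*x + 1296
which factors as (x - 6)^4. The eigenvalues (with algebraic multiplicities) are λ = 6 with multiplicity 4.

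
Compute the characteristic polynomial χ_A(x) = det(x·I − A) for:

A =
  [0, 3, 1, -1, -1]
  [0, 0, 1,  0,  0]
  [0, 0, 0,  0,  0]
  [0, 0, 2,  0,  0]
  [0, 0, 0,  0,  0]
x^5

Expanding det(x·I − A) (e.g. by cofactor expansion or by noting that A is similar to its Jordan form J, which has the same characteristic polynomial as A) gives
  χ_A(x) = x^5
which factors as x^5. The eigenvalues (with algebraic multiplicities) are λ = 0 with multiplicity 5.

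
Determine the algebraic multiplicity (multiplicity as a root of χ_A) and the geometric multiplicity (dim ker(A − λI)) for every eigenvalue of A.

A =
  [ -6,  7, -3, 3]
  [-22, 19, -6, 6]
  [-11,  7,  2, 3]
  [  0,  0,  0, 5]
λ = 5: alg = 4, geom = 3

Step 1 — factor the characteristic polynomial to read off the algebraic multiplicities:
  χ_A(x) = (x - 5)^4

Step 2 — compute geometric multiplicities via the rank-nullity identity g(λ) = n − rank(A − λI):
  rank(A − (5)·I) = 1, so dim ker(A − (5)·I) = n − 1 = 3

Summary:
  λ = 5: algebraic multiplicity = 4, geometric multiplicity = 3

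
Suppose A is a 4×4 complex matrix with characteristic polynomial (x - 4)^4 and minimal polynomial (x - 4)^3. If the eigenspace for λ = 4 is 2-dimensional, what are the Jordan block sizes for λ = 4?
Block sizes for λ = 4: [3, 1]

Step 1 — from the characteristic polynomial, algebraic multiplicity of λ = 4 is 4. From dim ker(A − (4)·I) = 2, there are exactly 2 Jordan blocks for λ = 4.
Step 2 — from the minimal polynomial, the factor (x − 4)^3 tells us the largest block for λ = 4 has size 3.
Step 3 — with total size 4, 2 blocks, and largest block 3, the block sizes (in nonincreasing order) are [3, 1].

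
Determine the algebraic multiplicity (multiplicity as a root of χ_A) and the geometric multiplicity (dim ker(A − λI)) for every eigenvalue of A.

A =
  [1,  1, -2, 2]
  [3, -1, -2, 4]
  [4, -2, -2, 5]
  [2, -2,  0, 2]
λ = 0: alg = 4, geom = 2

Step 1 — factor the characteristic polynomial to read off the algebraic multiplicities:
  χ_A(x) = x^4

Step 2 — compute geometric multiplicities via the rank-nullity identity g(λ) = n − rank(A − λI):
  rank(A − (0)·I) = 2, so dim ker(A − (0)·I) = n − 2 = 2

Summary:
  λ = 0: algebraic multiplicity = 4, geometric multiplicity = 2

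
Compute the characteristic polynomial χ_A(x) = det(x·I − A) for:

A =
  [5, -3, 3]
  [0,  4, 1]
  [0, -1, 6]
x^3 - 15*x^2 + 75*x - 125

Expanding det(x·I − A) (e.g. by cofactor expansion or by noting that A is similar to its Jordan form J, which has the same characteristic polynomial as A) gives
  χ_A(x) = x^3 - 15*x^2 + 75*x - 125
which factors as (x - 5)^3. The eigenvalues (with algebraic multiplicities) are λ = 5 with multiplicity 3.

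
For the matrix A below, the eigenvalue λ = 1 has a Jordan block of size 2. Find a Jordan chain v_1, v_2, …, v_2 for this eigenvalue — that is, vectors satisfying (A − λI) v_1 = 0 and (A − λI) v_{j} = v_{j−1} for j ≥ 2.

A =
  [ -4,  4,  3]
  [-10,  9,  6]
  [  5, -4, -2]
A Jordan chain for λ = 1 of length 2:
v_1 = (-5, -10, 5)ᵀ
v_2 = (1, 0, 0)ᵀ

Let N = A − (1)·I. We want v_2 with N^2 v_2 = 0 but N^1 v_2 ≠ 0; then v_{j-1} := N · v_j for j = 2, …, 2.

Pick v_2 = (1, 0, 0)ᵀ.
Then v_1 = N · v_2 = (-5, -10, 5)ᵀ.

Sanity check: (A − (1)·I) v_1 = (0, 0, 0)ᵀ = 0. ✓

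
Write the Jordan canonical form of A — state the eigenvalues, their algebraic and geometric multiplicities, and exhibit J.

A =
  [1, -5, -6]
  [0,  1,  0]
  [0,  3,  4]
J_2(1) ⊕ J_1(4)

The characteristic polynomial is
  det(x·I − A) = x^3 - 6*x^2 + 9*x - 4 = (x - 4)*(x - 1)^2

Eigenvalues and multiplicities (the geometric multiplicity of λ is n − rank(A − λI), which equals the number of Jordan blocks for λ):
  λ = 1: algebraic multiplicity = 2, geometric multiplicity = 1
  λ = 4: algebraic multiplicity = 1, geometric multiplicity = 1

Determining the block sizes for each eigenvalue:
  λ = 1: one block (gm = 1), so the single block has size am = 2 → block sizes [2]
  λ = 4: one block (gm = 1), so the single block has size am = 1 → block sizes [1]

Assembling the blocks gives a Jordan form
J =
  [1, 1, 0]
  [0, 1, 0]
  [0, 0, 4]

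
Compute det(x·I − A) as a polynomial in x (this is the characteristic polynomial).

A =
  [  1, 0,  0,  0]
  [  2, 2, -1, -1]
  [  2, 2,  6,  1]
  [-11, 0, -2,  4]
x^4 - 13*x^3 + 60*x^2 - 112*x + 64

Expanding det(x·I − A) (e.g. by cofactor expansion or by noting that A is similar to its Jordan form J, which has the same characteristic polynomial as A) gives
  χ_A(x) = x^4 - 13*x^3 + 60*x^2 - 112*x + 64
which factors as (x - 4)^3*(x - 1). The eigenvalues (with algebraic multiplicities) are λ = 1 with multiplicity 1, λ = 4 with multiplicity 3.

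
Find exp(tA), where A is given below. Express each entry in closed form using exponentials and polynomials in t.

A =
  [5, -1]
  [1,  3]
e^{tA} =
  [t*exp(4*t) + exp(4*t), -t*exp(4*t)]
  [t*exp(4*t), -t*exp(4*t) + exp(4*t)]

Strategy: write A = P · J · P⁻¹ where J is a Jordan canonical form, so e^{tA} = P · e^{tJ} · P⁻¹, and e^{tJ} can be computed block-by-block.

A has Jordan form
J =
  [4, 1]
  [0, 4]
(up to reordering of blocks).

Per-block formulas:
  For a 2×2 Jordan block J_2(4): exp(t · J_2(4)) = e^(4t)·(I + t·N), where N is the 2×2 nilpotent shift.

After assembling e^{tJ} and conjugating by P, we get:

e^{tA} =
  [t*exp(4*t) + exp(4*t), -t*exp(4*t)]
  [t*exp(4*t), -t*exp(4*t) + exp(4*t)]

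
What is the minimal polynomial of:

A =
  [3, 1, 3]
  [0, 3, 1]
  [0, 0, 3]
x^3 - 9*x^2 + 27*x - 27

The characteristic polynomial is χ_A(x) = (x - 3)^3, so the eigenvalues are known. The minimal polynomial is
  m_A(x) = Π_λ (x − λ)^{k_λ}
where k_λ is the size of the *largest* Jordan block for λ (equivalently, the smallest k with (A − λI)^k v = 0 for every generalised eigenvector v of λ).

  λ = 3: largest Jordan block has size 3, contributing (x − 3)^3

So m_A(x) = (x - 3)^3 = x^3 - 9*x^2 + 27*x - 27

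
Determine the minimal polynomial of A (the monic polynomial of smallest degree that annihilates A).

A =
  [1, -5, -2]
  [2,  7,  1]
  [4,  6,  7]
x^3 - 15*x^2 + 75*x - 125

The characteristic polynomial is χ_A(x) = (x - 5)^3, so the eigenvalues are known. The minimal polynomial is
  m_A(x) = Π_λ (x − λ)^{k_λ}
where k_λ is the size of the *largest* Jordan block for λ (equivalently, the smallest k with (A − λI)^k v = 0 for every generalised eigenvector v of λ).

  λ = 5: largest Jordan block has size 3, contributing (x − 5)^3

So m_A(x) = (x - 5)^3 = x^3 - 15*x^2 + 75*x - 125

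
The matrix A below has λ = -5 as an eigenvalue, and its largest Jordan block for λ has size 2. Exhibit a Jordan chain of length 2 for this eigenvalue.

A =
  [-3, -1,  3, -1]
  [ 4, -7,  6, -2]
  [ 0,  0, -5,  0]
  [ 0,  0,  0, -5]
A Jordan chain for λ = -5 of length 2:
v_1 = (2, 4, 0, 0)ᵀ
v_2 = (1, 0, 0, 0)ᵀ

Let N = A − (-5)·I. We want v_2 with N^2 v_2 = 0 but N^1 v_2 ≠ 0; then v_{j-1} := N · v_j for j = 2, …, 2.

Pick v_2 = (1, 0, 0, 0)ᵀ.
Then v_1 = N · v_2 = (2, 4, 0, 0)ᵀ.

Sanity check: (A − (-5)·I) v_1 = (0, 0, 0, 0)ᵀ = 0. ✓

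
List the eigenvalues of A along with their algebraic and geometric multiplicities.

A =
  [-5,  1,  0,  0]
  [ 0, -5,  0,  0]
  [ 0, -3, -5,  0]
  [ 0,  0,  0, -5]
λ = -5: alg = 4, geom = 3

Step 1 — factor the characteristic polynomial to read off the algebraic multiplicities:
  χ_A(x) = (x + 5)^4

Step 2 — compute geometric multiplicities via the rank-nullity identity g(λ) = n − rank(A − λI):
  rank(A − (-5)·I) = 1, so dim ker(A − (-5)·I) = n − 1 = 3

Summary:
  λ = -5: algebraic multiplicity = 4, geometric multiplicity = 3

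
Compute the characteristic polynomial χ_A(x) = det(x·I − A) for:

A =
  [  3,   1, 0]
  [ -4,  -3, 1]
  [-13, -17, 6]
x^3 - 6*x^2 + 12*x - 8

Expanding det(x·I − A) (e.g. by cofactor expansion or by noting that A is similar to its Jordan form J, which has the same characteristic polynomial as A) gives
  χ_A(x) = x^3 - 6*x^2 + 12*x - 8
which factors as (x - 2)^3. The eigenvalues (with algebraic multiplicities) are λ = 2 with multiplicity 3.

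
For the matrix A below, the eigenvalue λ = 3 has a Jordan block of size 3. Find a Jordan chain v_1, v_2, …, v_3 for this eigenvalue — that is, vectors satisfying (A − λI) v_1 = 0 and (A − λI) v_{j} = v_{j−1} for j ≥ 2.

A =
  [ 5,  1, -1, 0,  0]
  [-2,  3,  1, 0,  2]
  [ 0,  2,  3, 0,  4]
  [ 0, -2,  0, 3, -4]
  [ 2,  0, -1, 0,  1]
A Jordan chain for λ = 3 of length 3:
v_1 = (2, 0, 4, -4, 0)ᵀ
v_2 = (2, -2, 0, 0, 2)ᵀ
v_3 = (1, 0, 0, 0, 0)ᵀ

Let N = A − (3)·I. We want v_3 with N^3 v_3 = 0 but N^2 v_3 ≠ 0; then v_{j-1} := N · v_j for j = 3, …, 2.

Pick v_3 = (1, 0, 0, 0, 0)ᵀ.
Then v_2 = N · v_3 = (2, -2, 0, 0, 2)ᵀ.
Then v_1 = N · v_2 = (2, 0, 4, -4, 0)ᵀ.

Sanity check: (A − (3)·I) v_1 = (0, 0, 0, 0, 0)ᵀ = 0. ✓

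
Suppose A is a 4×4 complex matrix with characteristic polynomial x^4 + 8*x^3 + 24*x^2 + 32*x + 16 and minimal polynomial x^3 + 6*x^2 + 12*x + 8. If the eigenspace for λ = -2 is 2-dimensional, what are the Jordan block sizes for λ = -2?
Block sizes for λ = -2: [3, 1]

Step 1 — from the characteristic polynomial, algebraic multiplicity of λ = -2 is 4. From dim ker(A − (-2)·I) = 2, there are exactly 2 Jordan blocks for λ = -2.
Step 2 — from the minimal polynomial, the factor (x + 2)^3 tells us the largest block for λ = -2 has size 3.
Step 3 — with total size 4, 2 blocks, and largest block 3, the block sizes (in nonincreasing order) are [3, 1].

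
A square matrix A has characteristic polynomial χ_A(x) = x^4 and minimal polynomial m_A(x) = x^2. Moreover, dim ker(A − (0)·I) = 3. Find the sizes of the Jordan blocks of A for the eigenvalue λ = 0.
Block sizes for λ = 0: [2, 1, 1]

Step 1 — from the characteristic polynomial, algebraic multiplicity of λ = 0 is 4. From dim ker(A − (0)·I) = 3, there are exactly 3 Jordan blocks for λ = 0.
Step 2 — from the minimal polynomial, the factor (x − 0)^2 tells us the largest block for λ = 0 has size 2.
Step 3 — with total size 4, 3 blocks, and largest block 2, the block sizes (in nonincreasing order) are [2, 1, 1].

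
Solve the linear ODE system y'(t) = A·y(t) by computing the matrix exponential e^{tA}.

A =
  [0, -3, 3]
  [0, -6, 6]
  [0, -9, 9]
e^{tA} =
  [1, 1 - exp(3*t), exp(3*t) - 1]
  [0, 3 - 2*exp(3*t), 2*exp(3*t) - 2]
  [0, 3 - 3*exp(3*t), 3*exp(3*t) - 2]

Strategy: write A = P · J · P⁻¹ where J is a Jordan canonical form, so e^{tA} = P · e^{tJ} · P⁻¹, and e^{tJ} can be computed block-by-block.

A has Jordan form
J =
  [0, 0, 0]
  [0, 0, 0]
  [0, 0, 3]
(up to reordering of blocks).

Per-block formulas:
  For a 1×1 block at λ = 3: exp(t · [3]) = [e^(3t)].
  For a 1×1 block at λ = 0: exp(t · [0]) = [e^(0t)].

After assembling e^{tJ} and conjugating by P, we get:

e^{tA} =
  [1, 1 - exp(3*t), exp(3*t) - 1]
  [0, 3 - 2*exp(3*t), 2*exp(3*t) - 2]
  [0, 3 - 3*exp(3*t), 3*exp(3*t) - 2]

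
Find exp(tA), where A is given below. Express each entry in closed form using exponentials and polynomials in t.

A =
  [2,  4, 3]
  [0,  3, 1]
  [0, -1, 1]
e^{tA} =
  [exp(2*t), t^2*exp(2*t)/2 + 4*t*exp(2*t), t^2*exp(2*t)/2 + 3*t*exp(2*t)]
  [0, t*exp(2*t) + exp(2*t), t*exp(2*t)]
  [0, -t*exp(2*t), -t*exp(2*t) + exp(2*t)]

Strategy: write A = P · J · P⁻¹ where J is a Jordan canonical form, so e^{tA} = P · e^{tJ} · P⁻¹, and e^{tJ} can be computed block-by-block.

A has Jordan form
J =
  [2, 1, 0]
  [0, 2, 1]
  [0, 0, 2]
(up to reordering of blocks).

Per-block formulas:
  For a 3×3 Jordan block J_3(2): exp(t · J_3(2)) = e^(2t)·(I + t·N + (t^2/2)·N^2), where N is the 3×3 nilpotent shift.

After assembling e^{tJ} and conjugating by P, we get:

e^{tA} =
  [exp(2*t), t^2*exp(2*t)/2 + 4*t*exp(2*t), t^2*exp(2*t)/2 + 3*t*exp(2*t)]
  [0, t*exp(2*t) + exp(2*t), t*exp(2*t)]
  [0, -t*exp(2*t), -t*exp(2*t) + exp(2*t)]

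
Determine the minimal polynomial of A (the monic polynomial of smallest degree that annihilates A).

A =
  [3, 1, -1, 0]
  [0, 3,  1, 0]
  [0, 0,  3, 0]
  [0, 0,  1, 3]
x^3 - 9*x^2 + 27*x - 27

The characteristic polynomial is χ_A(x) = (x - 3)^4, so the eigenvalues are known. The minimal polynomial is
  m_A(x) = Π_λ (x − λ)^{k_λ}
where k_λ is the size of the *largest* Jordan block for λ (equivalently, the smallest k with (A − λI)^k v = 0 for every generalised eigenvector v of λ).

  λ = 3: largest Jordan block has size 3, contributing (x − 3)^3

So m_A(x) = (x - 3)^3 = x^3 - 9*x^2 + 27*x - 27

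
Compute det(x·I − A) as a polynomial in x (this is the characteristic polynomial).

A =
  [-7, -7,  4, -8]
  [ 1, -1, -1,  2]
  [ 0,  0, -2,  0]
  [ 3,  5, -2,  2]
x^4 + 8*x^3 + 24*x^2 + 32*x + 16

Expanding det(x·I − A) (e.g. by cofactor expansion or by noting that A is similar to its Jordan form J, which has the same characteristic polynomial as A) gives
  χ_A(x) = x^4 + 8*x^3 + 24*x^2 + 32*x + 16
which factors as (x + 2)^4. The eigenvalues (with algebraic multiplicities) are λ = -2 with multiplicity 4.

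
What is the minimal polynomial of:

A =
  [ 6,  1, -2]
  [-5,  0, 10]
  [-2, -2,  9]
x^2 - 10*x + 25

The characteristic polynomial is χ_A(x) = (x - 5)^3, so the eigenvalues are known. The minimal polynomial is
  m_A(x) = Π_λ (x − λ)^{k_λ}
where k_λ is the size of the *largest* Jordan block for λ (equivalently, the smallest k with (A − λI)^k v = 0 for every generalised eigenvector v of λ).

  λ = 5: largest Jordan block has size 2, contributing (x − 5)^2

So m_A(x) = (x - 5)^2 = x^2 - 10*x + 25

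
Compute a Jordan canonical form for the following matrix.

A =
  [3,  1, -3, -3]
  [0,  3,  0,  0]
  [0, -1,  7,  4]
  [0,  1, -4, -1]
J_2(3) ⊕ J_2(3)

The characteristic polynomial is
  det(x·I − A) = x^4 - 12*x^3 + 54*x^2 - 108*x + 81 = (x - 3)^4

Eigenvalues and multiplicities (the geometric multiplicity of λ is n − rank(A − λI), which equals the number of Jordan blocks for λ):
  λ = 3: algebraic multiplicity = 4, geometric multiplicity = 2

Determining the block sizes for each eigenvalue:
  λ = 3: with am = 4 and gm = 2, the partition is not yet determined (e.g. several partitions of 4 into 2 parts exist). Let N = A − (3)·I. Computing rank(N^1) = 2, rank(N^2) = 0; the number of blocks of size ≥ j is rank(N^{j−1}) − rank(N^j), giving [2, 2]. So we have 2 block(s) of size 2 → block sizes [2, 2]

Assembling the blocks gives a Jordan form
J =
  [3, 1, 0, 0]
  [0, 3, 0, 0]
  [0, 0, 3, 1]
  [0, 0, 0, 3]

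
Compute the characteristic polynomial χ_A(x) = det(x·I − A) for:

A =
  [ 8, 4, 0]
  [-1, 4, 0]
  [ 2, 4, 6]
x^3 - 18*x^2 + 108*x - 216

Expanding det(x·I − A) (e.g. by cofactor expansion or by noting that A is similar to its Jordan form J, which has the same characteristic polynomial as A) gives
  χ_A(x) = x^3 - 18*x^2 + 108*x - 216
which factors as (x - 6)^3. The eigenvalues (with algebraic multiplicities) are λ = 6 with multiplicity 3.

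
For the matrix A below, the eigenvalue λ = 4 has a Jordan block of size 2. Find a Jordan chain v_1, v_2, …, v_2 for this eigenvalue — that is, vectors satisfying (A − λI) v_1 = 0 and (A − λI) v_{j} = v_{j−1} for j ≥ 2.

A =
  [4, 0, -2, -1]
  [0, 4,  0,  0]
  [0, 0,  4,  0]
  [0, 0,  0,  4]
A Jordan chain for λ = 4 of length 2:
v_1 = (-2, 0, 0, 0)ᵀ
v_2 = (0, 0, 1, 0)ᵀ

Let N = A − (4)·I. We want v_2 with N^2 v_2 = 0 but N^1 v_2 ≠ 0; then v_{j-1} := N · v_j for j = 2, …, 2.

Pick v_2 = (0, 0, 1, 0)ᵀ.
Then v_1 = N · v_2 = (-2, 0, 0, 0)ᵀ.

Sanity check: (A − (4)·I) v_1 = (0, 0, 0, 0)ᵀ = 0. ✓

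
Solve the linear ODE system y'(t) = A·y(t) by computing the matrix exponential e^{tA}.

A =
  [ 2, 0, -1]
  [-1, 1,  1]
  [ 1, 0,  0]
e^{tA} =
  [t*exp(t) + exp(t), 0, -t*exp(t)]
  [-t*exp(t), exp(t), t*exp(t)]
  [t*exp(t), 0, -t*exp(t) + exp(t)]

Strategy: write A = P · J · P⁻¹ where J is a Jordan canonical form, so e^{tA} = P · e^{tJ} · P⁻¹, and e^{tJ} can be computed block-by-block.

A has Jordan form
J =
  [1, 1, 0]
  [0, 1, 0]
  [0, 0, 1]
(up to reordering of blocks).

Per-block formulas:
  For a 1×1 block at λ = 1: exp(t · [1]) = [e^(1t)].
  For a 2×2 Jordan block J_2(1): exp(t · J_2(1)) = e^(1t)·(I + t·N), where N is the 2×2 nilpotent shift.

After assembling e^{tJ} and conjugating by P, we get:

e^{tA} =
  [t*exp(t) + exp(t), 0, -t*exp(t)]
  [-t*exp(t), exp(t), t*exp(t)]
  [t*exp(t), 0, -t*exp(t) + exp(t)]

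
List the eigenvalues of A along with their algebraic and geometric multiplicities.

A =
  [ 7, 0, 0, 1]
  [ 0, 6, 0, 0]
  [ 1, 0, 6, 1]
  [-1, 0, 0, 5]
λ = 6: alg = 4, geom = 3

Step 1 — factor the characteristic polynomial to read off the algebraic multiplicities:
  χ_A(x) = (x - 6)^4

Step 2 — compute geometric multiplicities via the rank-nullity identity g(λ) = n − rank(A − λI):
  rank(A − (6)·I) = 1, so dim ker(A − (6)·I) = n − 1 = 3

Summary:
  λ = 6: algebraic multiplicity = 4, geometric multiplicity = 3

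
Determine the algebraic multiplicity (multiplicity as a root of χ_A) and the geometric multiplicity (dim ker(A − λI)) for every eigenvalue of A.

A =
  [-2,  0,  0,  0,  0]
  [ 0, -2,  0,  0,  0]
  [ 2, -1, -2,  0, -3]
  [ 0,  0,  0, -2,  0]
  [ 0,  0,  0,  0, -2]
λ = -2: alg = 5, geom = 4

Step 1 — factor the characteristic polynomial to read off the algebraic multiplicities:
  χ_A(x) = (x + 2)^5

Step 2 — compute geometric multiplicities via the rank-nullity identity g(λ) = n − rank(A − λI):
  rank(A − (-2)·I) = 1, so dim ker(A − (-2)·I) = n − 1 = 4

Summary:
  λ = -2: algebraic multiplicity = 5, geometric multiplicity = 4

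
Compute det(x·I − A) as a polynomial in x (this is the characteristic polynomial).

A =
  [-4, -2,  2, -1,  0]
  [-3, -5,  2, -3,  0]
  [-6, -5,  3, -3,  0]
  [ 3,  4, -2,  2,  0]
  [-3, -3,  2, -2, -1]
x^5 + 5*x^4 + 10*x^3 + 10*x^2 + 5*x + 1

Expanding det(x·I − A) (e.g. by cofactor expansion or by noting that A is similar to its Jordan form J, which has the same characteristic polynomial as A) gives
  χ_A(x) = x^5 + 5*x^4 + 10*x^3 + 10*x^2 + 5*x + 1
which factors as (x + 1)^5. The eigenvalues (with algebraic multiplicities) are λ = -1 with multiplicity 5.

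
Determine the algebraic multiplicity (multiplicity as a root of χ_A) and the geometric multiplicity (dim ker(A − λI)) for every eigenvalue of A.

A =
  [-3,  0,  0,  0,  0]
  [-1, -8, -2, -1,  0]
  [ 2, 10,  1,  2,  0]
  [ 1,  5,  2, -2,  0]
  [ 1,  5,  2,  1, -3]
λ = -3: alg = 5, geom = 4

Step 1 — factor the characteristic polynomial to read off the algebraic multiplicities:
  χ_A(x) = (x + 3)^5

Step 2 — compute geometric multiplicities via the rank-nullity identity g(λ) = n − rank(A − λI):
  rank(A − (-3)·I) = 1, so dim ker(A − (-3)·I) = n − 1 = 4

Summary:
  λ = -3: algebraic multiplicity = 5, geometric multiplicity = 4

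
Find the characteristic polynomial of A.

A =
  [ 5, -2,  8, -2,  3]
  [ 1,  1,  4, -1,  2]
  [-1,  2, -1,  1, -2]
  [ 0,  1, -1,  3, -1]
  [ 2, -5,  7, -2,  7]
x^5 - 15*x^4 + 90*x^3 - 270*x^2 + 405*x - 243

Expanding det(x·I − A) (e.g. by cofactor expansion or by noting that A is similar to its Jordan form J, which has the same characteristic polynomial as A) gives
  χ_A(x) = x^5 - 15*x^4 + 90*x^3 - 270*x^2 + 405*x - 243
which factors as (x - 3)^5. The eigenvalues (with algebraic multiplicities) are λ = 3 with multiplicity 5.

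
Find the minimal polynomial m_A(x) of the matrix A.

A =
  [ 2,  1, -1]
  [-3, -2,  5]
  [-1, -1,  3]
x^3 - 3*x^2 + 3*x - 1

The characteristic polynomial is χ_A(x) = (x - 1)^3, so the eigenvalues are known. The minimal polynomial is
  m_A(x) = Π_λ (x − λ)^{k_λ}
where k_λ is the size of the *largest* Jordan block for λ (equivalently, the smallest k with (A − λI)^k v = 0 for every generalised eigenvector v of λ).

  λ = 1: largest Jordan block has size 3, contributing (x − 1)^3

So m_A(x) = (x - 1)^3 = x^3 - 3*x^2 + 3*x - 1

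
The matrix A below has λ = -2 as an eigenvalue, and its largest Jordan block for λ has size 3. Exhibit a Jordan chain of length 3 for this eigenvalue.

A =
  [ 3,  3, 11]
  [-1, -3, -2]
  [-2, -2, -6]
A Jordan chain for λ = -2 of length 3:
v_1 = (-10, 2, 4)ᵀ
v_2 = (3, -1, -2)ᵀ
v_3 = (0, 1, 0)ᵀ

Let N = A − (-2)·I. We want v_3 with N^3 v_3 = 0 but N^2 v_3 ≠ 0; then v_{j-1} := N · v_j for j = 3, …, 2.

Pick v_3 = (0, 1, 0)ᵀ.
Then v_2 = N · v_3 = (3, -1, -2)ᵀ.
Then v_1 = N · v_2 = (-10, 2, 4)ᵀ.

Sanity check: (A − (-2)·I) v_1 = (0, 0, 0)ᵀ = 0. ✓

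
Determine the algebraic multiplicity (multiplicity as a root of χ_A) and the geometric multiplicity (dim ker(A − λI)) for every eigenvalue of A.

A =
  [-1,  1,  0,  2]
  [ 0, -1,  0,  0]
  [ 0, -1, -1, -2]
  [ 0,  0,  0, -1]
λ = -1: alg = 4, geom = 3

Step 1 — factor the characteristic polynomial to read off the algebraic multiplicities:
  χ_A(x) = (x + 1)^4

Step 2 — compute geometric multiplicities via the rank-nullity identity g(λ) = n − rank(A − λI):
  rank(A − (-1)·I) = 1, so dim ker(A − (-1)·I) = n − 1 = 3

Summary:
  λ = -1: algebraic multiplicity = 4, geometric multiplicity = 3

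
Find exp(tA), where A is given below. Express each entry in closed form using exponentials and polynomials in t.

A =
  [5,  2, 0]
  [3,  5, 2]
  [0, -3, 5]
e^{tA} =
  [3*t^2*exp(5*t) + exp(5*t), 2*t*exp(5*t), 2*t^2*exp(5*t)]
  [3*t*exp(5*t), exp(5*t), 2*t*exp(5*t)]
  [-9*t^2*exp(5*t)/2, -3*t*exp(5*t), -3*t^2*exp(5*t) + exp(5*t)]

Strategy: write A = P · J · P⁻¹ where J is a Jordan canonical form, so e^{tA} = P · e^{tJ} · P⁻¹, and e^{tJ} can be computed block-by-block.

A has Jordan form
J =
  [5, 1, 0]
  [0, 5, 1]
  [0, 0, 5]
(up to reordering of blocks).

Per-block formulas:
  For a 3×3 Jordan block J_3(5): exp(t · J_3(5)) = e^(5t)·(I + t·N + (t^2/2)·N^2), where N is the 3×3 nilpotent shift.

After assembling e^{tJ} and conjugating by P, we get:

e^{tA} =
  [3*t^2*exp(5*t) + exp(5*t), 2*t*exp(5*t), 2*t^2*exp(5*t)]
  [3*t*exp(5*t), exp(5*t), 2*t*exp(5*t)]
  [-9*t^2*exp(5*t)/2, -3*t*exp(5*t), -3*t^2*exp(5*t) + exp(5*t)]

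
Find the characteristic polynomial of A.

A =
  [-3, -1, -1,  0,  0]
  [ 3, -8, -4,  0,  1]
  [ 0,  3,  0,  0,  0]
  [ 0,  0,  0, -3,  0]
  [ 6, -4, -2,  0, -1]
x^5 + 15*x^4 + 90*x^3 + 270*x^2 + 405*x + 243

Expanding det(x·I − A) (e.g. by cofactor expansion or by noting that A is similar to its Jordan form J, which has the same characteristic polynomial as A) gives
  χ_A(x) = x^5 + 15*x^4 + 90*x^3 + 270*x^2 + 405*x + 243
which factors as (x + 3)^5. The eigenvalues (with algebraic multiplicities) are λ = -3 with multiplicity 5.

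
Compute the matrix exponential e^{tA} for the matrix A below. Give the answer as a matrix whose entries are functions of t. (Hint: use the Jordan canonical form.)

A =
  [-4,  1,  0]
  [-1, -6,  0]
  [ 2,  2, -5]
e^{tA} =
  [t*exp(-5*t) + exp(-5*t), t*exp(-5*t), 0]
  [-t*exp(-5*t), -t*exp(-5*t) + exp(-5*t), 0]
  [2*t*exp(-5*t), 2*t*exp(-5*t), exp(-5*t)]

Strategy: write A = P · J · P⁻¹ where J is a Jordan canonical form, so e^{tA} = P · e^{tJ} · P⁻¹, and e^{tJ} can be computed block-by-block.

A has Jordan form
J =
  [-5,  1,  0]
  [ 0, -5,  0]
  [ 0,  0, -5]
(up to reordering of blocks).

Per-block formulas:
  For a 1×1 block at λ = -5: exp(t · [-5]) = [e^(-5t)].
  For a 2×2 Jordan block J_2(-5): exp(t · J_2(-5)) = e^(-5t)·(I + t·N), where N is the 2×2 nilpotent shift.

After assembling e^{tJ} and conjugating by P, we get:

e^{tA} =
  [t*exp(-5*t) + exp(-5*t), t*exp(-5*t), 0]
  [-t*exp(-5*t), -t*exp(-5*t) + exp(-5*t), 0]
  [2*t*exp(-5*t), 2*t*exp(-5*t), exp(-5*t)]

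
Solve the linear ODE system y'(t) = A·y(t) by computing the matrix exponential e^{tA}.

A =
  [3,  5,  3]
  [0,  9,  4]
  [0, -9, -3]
e^{tA} =
  [exp(3*t), 3*t^2*exp(3*t)/2 + 5*t*exp(3*t), t^2*exp(3*t) + 3*t*exp(3*t)]
  [0, 6*t*exp(3*t) + exp(3*t), 4*t*exp(3*t)]
  [0, -9*t*exp(3*t), -6*t*exp(3*t) + exp(3*t)]

Strategy: write A = P · J · P⁻¹ where J is a Jordan canonical form, so e^{tA} = P · e^{tJ} · P⁻¹, and e^{tJ} can be computed block-by-block.

A has Jordan form
J =
  [3, 1, 0]
  [0, 3, 1]
  [0, 0, 3]
(up to reordering of blocks).

Per-block formulas:
  For a 3×3 Jordan block J_3(3): exp(t · J_3(3)) = e^(3t)·(I + t·N + (t^2/2)·N^2), where N is the 3×3 nilpotent shift.

After assembling e^{tJ} and conjugating by P, we get:

e^{tA} =
  [exp(3*t), 3*t^2*exp(3*t)/2 + 5*t*exp(3*t), t^2*exp(3*t) + 3*t*exp(3*t)]
  [0, 6*t*exp(3*t) + exp(3*t), 4*t*exp(3*t)]
  [0, -9*t*exp(3*t), -6*t*exp(3*t) + exp(3*t)]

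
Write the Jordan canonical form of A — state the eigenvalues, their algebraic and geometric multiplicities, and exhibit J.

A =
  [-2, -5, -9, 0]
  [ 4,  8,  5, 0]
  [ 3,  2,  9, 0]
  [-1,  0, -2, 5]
J_3(5) ⊕ J_1(5)

The characteristic polynomial is
  det(x·I − A) = x^4 - 20*x^3 + 150*x^2 - 500*x + 625 = (x - 5)^4

Eigenvalues and multiplicities (the geometric multiplicity of λ is n − rank(A − λI), which equals the number of Jordan blocks for λ):
  λ = 5: algebraic multiplicity = 4, geometric multiplicity = 2

Determining the block sizes for each eigenvalue:
  λ = 5: with am = 4 and gm = 2, the partition is not yet determined (e.g. several partitions of 4 into 2 parts exist). Let N = A − (5)·I. Computing rank(N^1) = 2, rank(N^2) = 1, rank(N^3) = 0; the number of blocks of size ≥ j is rank(N^{j−1}) − rank(N^j), giving [2, 1, 1]. So we have 1 block(s) of size 3, 1 block(s) of size 1 → block sizes [3, 1]

Assembling the blocks gives a Jordan form
J =
  [5, 1, 0, 0]
  [0, 5, 1, 0]
  [0, 0, 5, 0]
  [0, 0, 0, 5]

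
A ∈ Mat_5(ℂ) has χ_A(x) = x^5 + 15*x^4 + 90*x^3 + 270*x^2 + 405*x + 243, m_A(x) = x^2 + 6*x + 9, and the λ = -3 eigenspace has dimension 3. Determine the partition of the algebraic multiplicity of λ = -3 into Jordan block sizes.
Block sizes for λ = -3: [2, 2, 1]

Step 1 — from the characteristic polynomial, algebraic multiplicity of λ = -3 is 5. From dim ker(A − (-3)·I) = 3, there are exactly 3 Jordan blocks for λ = -3.
Step 2 — from the minimal polynomial, the factor (x + 3)^2 tells us the largest block for λ = -3 has size 2.
Step 3 — with total size 5, 3 blocks, and largest block 2, the block sizes (in nonincreasing order) are [2, 2, 1].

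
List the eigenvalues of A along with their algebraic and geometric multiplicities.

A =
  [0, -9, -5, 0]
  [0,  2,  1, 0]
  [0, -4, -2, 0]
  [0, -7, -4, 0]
λ = 0: alg = 4, geom = 2

Step 1 — factor the characteristic polynomial to read off the algebraic multiplicities:
  χ_A(x) = x^4

Step 2 — compute geometric multiplicities via the rank-nullity identity g(λ) = n − rank(A − λI):
  rank(A − (0)·I) = 2, so dim ker(A − (0)·I) = n − 2 = 2

Summary:
  λ = 0: algebraic multiplicity = 4, geometric multiplicity = 2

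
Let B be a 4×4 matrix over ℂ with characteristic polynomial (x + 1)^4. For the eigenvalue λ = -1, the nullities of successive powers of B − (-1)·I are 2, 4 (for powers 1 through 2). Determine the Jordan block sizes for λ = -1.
Block sizes for λ = -1: [2, 2]

From the dimensions of kernels of powers, the number of Jordan blocks of size at least j is d_j − d_{j−1} where d_j = dim ker(N^j) (with d_0 = 0). Computing the differences gives [2, 2].
The number of blocks of size exactly k is (#blocks of size ≥ k) − (#blocks of size ≥ k + 1), so the partition is: 2 block(s) of size 2.
In nonincreasing order the block sizes are [2, 2].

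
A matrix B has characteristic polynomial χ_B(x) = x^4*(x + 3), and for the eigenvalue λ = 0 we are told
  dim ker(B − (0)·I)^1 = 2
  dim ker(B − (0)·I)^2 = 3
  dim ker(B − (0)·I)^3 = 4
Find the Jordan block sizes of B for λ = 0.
Block sizes for λ = 0: [3, 1]

From the dimensions of kernels of powers, the number of Jordan blocks of size at least j is d_j − d_{j−1} where d_j = dim ker(N^j) (with d_0 = 0). Computing the differences gives [2, 1, 1].
The number of blocks of size exactly k is (#blocks of size ≥ k) − (#blocks of size ≥ k + 1), so the partition is: 1 block(s) of size 1, 1 block(s) of size 3.
In nonincreasing order the block sizes are [3, 1].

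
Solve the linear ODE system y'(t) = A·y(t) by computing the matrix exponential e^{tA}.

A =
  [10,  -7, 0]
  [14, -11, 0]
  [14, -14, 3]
e^{tA} =
  [2*exp(3*t) - exp(-4*t), -exp(3*t) + exp(-4*t), 0]
  [2*exp(3*t) - 2*exp(-4*t), -exp(3*t) + 2*exp(-4*t), 0]
  [2*exp(3*t) - 2*exp(-4*t), -2*exp(3*t) + 2*exp(-4*t), exp(3*t)]

Strategy: write A = P · J · P⁻¹ where J is a Jordan canonical form, so e^{tA} = P · e^{tJ} · P⁻¹, and e^{tJ} can be computed block-by-block.

A has Jordan form
J =
  [-4, 0, 0]
  [ 0, 3, 0]
  [ 0, 0, 3]
(up to reordering of blocks).

Per-block formulas:
  For a 1×1 block at λ = 3: exp(t · [3]) = [e^(3t)].
  For a 1×1 block at λ = -4: exp(t · [-4]) = [e^(-4t)].

After assembling e^{tJ} and conjugating by P, we get:

e^{tA} =
  [2*exp(3*t) - exp(-4*t), -exp(3*t) + exp(-4*t), 0]
  [2*exp(3*t) - 2*exp(-4*t), -exp(3*t) + 2*exp(-4*t), 0]
  [2*exp(3*t) - 2*exp(-4*t), -2*exp(3*t) + 2*exp(-4*t), exp(3*t)]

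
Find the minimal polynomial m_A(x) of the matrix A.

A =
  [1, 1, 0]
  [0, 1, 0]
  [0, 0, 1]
x^2 - 2*x + 1

The characteristic polynomial is χ_A(x) = (x - 1)^3, so the eigenvalues are known. The minimal polynomial is
  m_A(x) = Π_λ (x − λ)^{k_λ}
where k_λ is the size of the *largest* Jordan block for λ (equivalently, the smallest k with (A − λI)^k v = 0 for every generalised eigenvector v of λ).

  λ = 1: largest Jordan block has size 2, contributing (x − 1)^2

So m_A(x) = (x - 1)^2 = x^2 - 2*x + 1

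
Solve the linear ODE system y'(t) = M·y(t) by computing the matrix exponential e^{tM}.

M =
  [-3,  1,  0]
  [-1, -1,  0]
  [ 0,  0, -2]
e^{tM} =
  [-t*exp(-2*t) + exp(-2*t), t*exp(-2*t), 0]
  [-t*exp(-2*t), t*exp(-2*t) + exp(-2*t), 0]
  [0, 0, exp(-2*t)]

Strategy: write M = P · J · P⁻¹ where J is a Jordan canonical form, so e^{tM} = P · e^{tJ} · P⁻¹, and e^{tJ} can be computed block-by-block.

M has Jordan form
J =
  [-2,  1,  0]
  [ 0, -2,  0]
  [ 0,  0, -2]
(up to reordering of blocks).

Per-block formulas:
  For a 2×2 Jordan block J_2(-2): exp(t · J_2(-2)) = e^(-2t)·(I + t·N), where N is the 2×2 nilpotent shift.
  For a 1×1 block at λ = -2: exp(t · [-2]) = [e^(-2t)].

After assembling e^{tJ} and conjugating by P, we get:

e^{tM} =
  [-t*exp(-2*t) + exp(-2*t), t*exp(-2*t), 0]
  [-t*exp(-2*t), t*exp(-2*t) + exp(-2*t), 0]
  [0, 0, exp(-2*t)]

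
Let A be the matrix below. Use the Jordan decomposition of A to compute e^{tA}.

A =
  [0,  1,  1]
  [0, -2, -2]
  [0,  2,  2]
e^{tA} =
  [1, t, t]
  [0, 1 - 2*t, -2*t]
  [0, 2*t, 2*t + 1]

Strategy: write A = P · J · P⁻¹ where J is a Jordan canonical form, so e^{tA} = P · e^{tJ} · P⁻¹, and e^{tJ} can be computed block-by-block.

A has Jordan form
J =
  [0, 1, 0]
  [0, 0, 0]
  [0, 0, 0]
(up to reordering of blocks).

Per-block formulas:
  For a 2×2 Jordan block J_2(0): exp(t · J_2(0)) = e^(0t)·(I + t·N), where N is the 2×2 nilpotent shift.
  For a 1×1 block at λ = 0: exp(t · [0]) = [e^(0t)].

After assembling e^{tJ} and conjugating by P, we get:

e^{tA} =
  [1, t, t]
  [0, 1 - 2*t, -2*t]
  [0, 2*t, 2*t + 1]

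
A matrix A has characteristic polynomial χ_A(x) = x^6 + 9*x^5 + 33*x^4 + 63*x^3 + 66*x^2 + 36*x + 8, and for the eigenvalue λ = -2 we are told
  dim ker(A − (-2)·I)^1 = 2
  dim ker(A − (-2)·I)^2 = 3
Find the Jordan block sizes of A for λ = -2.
Block sizes for λ = -2: [2, 1]

From the dimensions of kernels of powers, the number of Jordan blocks of size at least j is d_j − d_{j−1} where d_j = dim ker(N^j) (with d_0 = 0). Computing the differences gives [2, 1].
The number of blocks of size exactly k is (#blocks of size ≥ k) − (#blocks of size ≥ k + 1), so the partition is: 1 block(s) of size 1, 1 block(s) of size 2.
In nonincreasing order the block sizes are [2, 1].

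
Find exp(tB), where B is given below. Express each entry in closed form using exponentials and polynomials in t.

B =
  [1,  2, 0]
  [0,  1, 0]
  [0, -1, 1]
e^{tB} =
  [exp(t), 2*t*exp(t), 0]
  [0, exp(t), 0]
  [0, -t*exp(t), exp(t)]

Strategy: write B = P · J · P⁻¹ where J is a Jordan canonical form, so e^{tB} = P · e^{tJ} · P⁻¹, and e^{tJ} can be computed block-by-block.

B has Jordan form
J =
  [1, 1, 0]
  [0, 1, 0]
  [0, 0, 1]
(up to reordering of blocks).

Per-block formulas:
  For a 2×2 Jordan block J_2(1): exp(t · J_2(1)) = e^(1t)·(I + t·N), where N is the 2×2 nilpotent shift.
  For a 1×1 block at λ = 1: exp(t · [1]) = [e^(1t)].

After assembling e^{tJ} and conjugating by P, we get:

e^{tB} =
  [exp(t), 2*t*exp(t), 0]
  [0, exp(t), 0]
  [0, -t*exp(t), exp(t)]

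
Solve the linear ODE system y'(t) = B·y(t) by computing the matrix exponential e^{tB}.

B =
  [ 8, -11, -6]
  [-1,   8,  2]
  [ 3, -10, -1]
e^{tB} =
  [t^2*exp(5*t) + 3*t*exp(5*t) + exp(5*t), -3*t^2*exp(5*t) - 11*t*exp(5*t), -2*t^2*exp(5*t) - 6*t*exp(5*t)]
  [-t*exp(5*t), 3*t*exp(5*t) + exp(5*t), 2*t*exp(5*t)]
  [t^2*exp(5*t)/2 + 3*t*exp(5*t), -3*t^2*exp(5*t)/2 - 10*t*exp(5*t), -t^2*exp(5*t) - 6*t*exp(5*t) + exp(5*t)]

Strategy: write B = P · J · P⁻¹ where J is a Jordan canonical form, so e^{tB} = P · e^{tJ} · P⁻¹, and e^{tJ} can be computed block-by-block.

B has Jordan form
J =
  [5, 1, 0]
  [0, 5, 1]
  [0, 0, 5]
(up to reordering of blocks).

Per-block formulas:
  For a 3×3 Jordan block J_3(5): exp(t · J_3(5)) = e^(5t)·(I + t·N + (t^2/2)·N^2), where N is the 3×3 nilpotent shift.

After assembling e^{tJ} and conjugating by P, we get:

e^{tB} =
  [t^2*exp(5*t) + 3*t*exp(5*t) + exp(5*t), -3*t^2*exp(5*t) - 11*t*exp(5*t), -2*t^2*exp(5*t) - 6*t*exp(5*t)]
  [-t*exp(5*t), 3*t*exp(5*t) + exp(5*t), 2*t*exp(5*t)]
  [t^2*exp(5*t)/2 + 3*t*exp(5*t), -3*t^2*exp(5*t)/2 - 10*t*exp(5*t), -t^2*exp(5*t) - 6*t*exp(5*t) + exp(5*t)]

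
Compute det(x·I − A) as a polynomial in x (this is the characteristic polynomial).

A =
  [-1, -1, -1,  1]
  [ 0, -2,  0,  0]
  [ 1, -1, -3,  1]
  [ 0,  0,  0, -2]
x^4 + 8*x^3 + 24*x^2 + 32*x + 16

Expanding det(x·I − A) (e.g. by cofactor expansion or by noting that A is similar to its Jordan form J, which has the same characteristic polynomial as A) gives
  χ_A(x) = x^4 + 8*x^3 + 24*x^2 + 32*x + 16
which factors as (x + 2)^4. The eigenvalues (with algebraic multiplicities) are λ = -2 with multiplicity 4.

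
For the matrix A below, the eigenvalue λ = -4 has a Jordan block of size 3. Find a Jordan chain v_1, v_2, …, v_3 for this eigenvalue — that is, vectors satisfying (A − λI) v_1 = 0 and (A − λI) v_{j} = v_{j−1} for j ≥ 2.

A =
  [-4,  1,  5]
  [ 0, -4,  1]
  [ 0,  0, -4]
A Jordan chain for λ = -4 of length 3:
v_1 = (1, 0, 0)ᵀ
v_2 = (5, 1, 0)ᵀ
v_3 = (0, 0, 1)ᵀ

Let N = A − (-4)·I. We want v_3 with N^3 v_3 = 0 but N^2 v_3 ≠ 0; then v_{j-1} := N · v_j for j = 3, …, 2.

Pick v_3 = (0, 0, 1)ᵀ.
Then v_2 = N · v_3 = (5, 1, 0)ᵀ.
Then v_1 = N · v_2 = (1, 0, 0)ᵀ.

Sanity check: (A − (-4)·I) v_1 = (0, 0, 0)ᵀ = 0. ✓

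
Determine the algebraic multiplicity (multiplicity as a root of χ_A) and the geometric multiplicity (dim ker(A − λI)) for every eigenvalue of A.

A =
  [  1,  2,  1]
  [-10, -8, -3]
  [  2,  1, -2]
λ = -3: alg = 3, geom = 1

Step 1 — factor the characteristic polynomial to read off the algebraic multiplicities:
  χ_A(x) = (x + 3)^3

Step 2 — compute geometric multiplicities via the rank-nullity identity g(λ) = n − rank(A − λI):
  rank(A − (-3)·I) = 2, so dim ker(A − (-3)·I) = n − 2 = 1

Summary:
  λ = -3: algebraic multiplicity = 3, geometric multiplicity = 1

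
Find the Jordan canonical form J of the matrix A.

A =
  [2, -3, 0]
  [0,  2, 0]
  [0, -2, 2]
J_2(2) ⊕ J_1(2)

The characteristic polynomial is
  det(x·I − A) = x^3 - 6*x^2 + 12*x - 8 = (x - 2)^3

Eigenvalues and multiplicities (the geometric multiplicity of λ is n − rank(A − λI), which equals the number of Jordan blocks for λ):
  λ = 2: algebraic multiplicity = 3, geometric multiplicity = 2

Determining the block sizes for each eigenvalue:
  λ = 2: 2 blocks summing to 3 forces exactly one block of size 2 and the rest size 1 → block sizes [2, 1]

Assembling the blocks gives a Jordan form
J =
  [2, 1, 0]
  [0, 2, 0]
  [0, 0, 2]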